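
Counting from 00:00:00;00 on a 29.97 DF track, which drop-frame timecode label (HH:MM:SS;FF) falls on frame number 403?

00:00:13;13

Ten DF minutes hold 17982 frames, so frame 403 lies in block 0 (frames 0–17981) with 403 frames into that block.
The block's first minute is 1800 frames and the rest 1798 each; 403 frames reaches minute 0, so 0 × 18 + 0 × 2 = 0 labels have been skipped so far.
Adding those back, label number 403 + 0 = 403 at 30 labels/s is 13 s + 13 f = 0 h 0 min 13 s frame 13, i.e. 00:00:13;13.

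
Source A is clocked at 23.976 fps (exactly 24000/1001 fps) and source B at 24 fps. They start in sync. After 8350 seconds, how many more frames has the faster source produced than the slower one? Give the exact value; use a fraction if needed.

A emits 24000/1001 × 8350 = 200400000/1001 frames; B emits 24 × 8350 = 200400.
Difference = 200400/1001 frames (≈ 200.1998); B is ahead of A.

200400/1001 frames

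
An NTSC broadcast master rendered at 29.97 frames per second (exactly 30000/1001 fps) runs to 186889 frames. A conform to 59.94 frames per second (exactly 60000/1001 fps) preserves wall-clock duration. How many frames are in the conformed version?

Target frames = source frames × (target rate / source rate) = 186889 × (60000/1001)/(30000/1001) = 186889 × 2 = 373778.

373778 frames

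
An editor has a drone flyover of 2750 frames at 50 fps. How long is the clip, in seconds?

Running time = 2750 / (50) = 55 s.

55 seconds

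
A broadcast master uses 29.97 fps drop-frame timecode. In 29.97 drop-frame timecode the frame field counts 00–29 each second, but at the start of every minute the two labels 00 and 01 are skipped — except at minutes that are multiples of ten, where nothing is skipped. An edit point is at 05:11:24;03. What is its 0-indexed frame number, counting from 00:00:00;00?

Complete 10-minute blocks: 31, each 17982 frames → 557442.
Remaining 1 whole minute in the current block: 1800 + 0 × 1798 = 1800 frames.
Within the current minute: 24 × 30 + 3 − 2 = 721 (labels ;00/;01 skipped at this minute). Total = 557442 + 1800 + 721 = 559963.

559963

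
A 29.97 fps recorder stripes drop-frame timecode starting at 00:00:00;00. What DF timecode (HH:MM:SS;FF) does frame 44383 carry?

00:24:40;27

Ten DF minutes hold 17982 frames, so frame 44383 lies in block 2 (frames 35964–53945) with 8419 frames into that block.
The block's first minute is 1800 frames and the rest 1798 each; 8419 frames reaches minute 4, so 2 × 18 + 4 × 2 = 44 labels have been skipped so far.
Adding those back, label number 44383 + 44 = 44427 at 30 labels/s is 1480 s + 27 f = 0 h 24 min 40 s frame 27, i.e. 00:24:40;27.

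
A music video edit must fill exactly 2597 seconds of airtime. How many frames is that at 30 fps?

Frames = 2597 × 30 = 77910.

77910 frames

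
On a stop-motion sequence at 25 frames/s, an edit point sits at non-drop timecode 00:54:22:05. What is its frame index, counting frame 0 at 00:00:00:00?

Total seconds to the label: (0 × 3600 + 54 × 60 + 22) = 3262.
Frame index = 3262 × 25 + 5 = 81555.

frame 81555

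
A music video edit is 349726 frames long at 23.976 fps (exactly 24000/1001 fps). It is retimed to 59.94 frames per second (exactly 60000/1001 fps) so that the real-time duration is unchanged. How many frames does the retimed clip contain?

874315 frames

Target frames = source frames × (target rate / source rate) = 349726 × (60000/1001)/(24000/1001) = 349726 × 5/2 = 874315.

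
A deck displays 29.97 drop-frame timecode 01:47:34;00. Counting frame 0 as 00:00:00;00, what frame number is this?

193426

As if non-drop at 30 labels/s: (1 × 3600 + 47 × 60 + 34) × 30 + 0 = 193620.
Minute boundaries passed: 107; those not divisible by 10: 107 − 10 = 97; dropped labels = 2 × 97 = 194.
Actual frame index = 193620 − 194 = 193426.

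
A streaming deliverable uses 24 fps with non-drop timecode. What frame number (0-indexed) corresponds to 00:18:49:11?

27107

Total seconds to the label: (0 × 3600 + 18 × 60 + 49) = 1129.
Frame index = 1129 × 24 + 11 = 27107.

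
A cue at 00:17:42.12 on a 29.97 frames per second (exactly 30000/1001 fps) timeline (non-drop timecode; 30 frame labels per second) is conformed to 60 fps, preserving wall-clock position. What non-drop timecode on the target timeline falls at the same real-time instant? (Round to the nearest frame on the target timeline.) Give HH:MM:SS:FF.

00:17:43:28

Source frame index: (0×3600 + 17×60 + 42) × 30 + 12 = 31872.
Real time: 31872 / (30000/1001) = 664664/625 s.
Target frame: (664664/625) × (60) = 7975968/125 ≈ 63807.744 → 63808.
At 60 labels/s: frame 63808 → 00:17:43:28.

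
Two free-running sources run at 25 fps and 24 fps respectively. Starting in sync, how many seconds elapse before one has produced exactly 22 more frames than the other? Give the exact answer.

22 seconds

The gap grows by |24 − 25| = 1 frame per second.
Time for a 22-frame gap: 22 ÷ (1) = 22 s.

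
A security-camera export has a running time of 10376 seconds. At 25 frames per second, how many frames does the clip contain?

Frames = 10376 × 25 = 259400.

259400 frames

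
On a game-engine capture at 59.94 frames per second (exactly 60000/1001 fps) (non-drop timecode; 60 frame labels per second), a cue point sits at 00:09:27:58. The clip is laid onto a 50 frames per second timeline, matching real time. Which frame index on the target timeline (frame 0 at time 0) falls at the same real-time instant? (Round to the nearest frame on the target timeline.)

frame 28427

Source frame index: (0×3600 + 9×60 + 27) × 60 + 58 = 34078.
Real time: 34078 / (60000/1001) = 17056039/30000 s.
Target frame: (17056039/30000) × (50) = 17056039/600 ≈ 28426.732 → 28427.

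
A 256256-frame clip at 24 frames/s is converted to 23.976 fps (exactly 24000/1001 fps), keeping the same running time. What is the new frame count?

256000 frames

Target frames = source frames × (target rate / source rate) = 256256 × (24000/1001)/(24) = 256256 × 1000/1001 = 256000.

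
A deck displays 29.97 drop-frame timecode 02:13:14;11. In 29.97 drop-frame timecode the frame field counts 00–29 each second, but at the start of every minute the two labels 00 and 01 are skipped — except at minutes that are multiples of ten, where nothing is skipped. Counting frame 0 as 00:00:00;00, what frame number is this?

239591

Complete 10-minute blocks: 13, each 17982 frames → 233766.
Remaining 3 whole minutes in the current block: 1800 + 2 × 1798 = 5396 frames.
Within the current minute: 14 × 30 + 11 − 2 = 429 (labels ;00/;01 skipped at this minute). Total = 233766 + 5396 + 429 = 239591.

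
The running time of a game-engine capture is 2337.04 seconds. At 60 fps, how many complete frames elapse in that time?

Frames = 2337.04 × 60 = 701112/5 ≈ 140222.4000.
Complete frames: 140222.

140222 frames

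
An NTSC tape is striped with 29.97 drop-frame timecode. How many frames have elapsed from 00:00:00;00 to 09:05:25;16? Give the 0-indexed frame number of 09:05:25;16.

Complete 10-minute blocks: 54, each 17982 frames → 971028.
Remaining 5 whole minutes in the current block: 1800 + 4 × 1798 = 8992 frames.
Within the current minute: 25 × 30 + 16 − 2 = 764 (labels ;00/;01 skipped at this minute). Total = 971028 + 8992 + 764 = 980784.

980784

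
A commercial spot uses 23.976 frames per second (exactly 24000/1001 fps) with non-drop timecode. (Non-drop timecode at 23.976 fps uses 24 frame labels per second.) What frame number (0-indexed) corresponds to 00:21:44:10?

Total seconds to the label: (0 × 3600 + 21 × 60 + 44) = 1304.
Frame index = 1304 × 24 + 10 = 31306.

31306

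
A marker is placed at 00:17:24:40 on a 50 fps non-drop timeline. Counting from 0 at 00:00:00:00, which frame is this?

Total seconds to the label: (0 × 3600 + 17 × 60 + 24) = 1044.
Frame index = 1044 × 50 + 40 = 52240.

frame 52240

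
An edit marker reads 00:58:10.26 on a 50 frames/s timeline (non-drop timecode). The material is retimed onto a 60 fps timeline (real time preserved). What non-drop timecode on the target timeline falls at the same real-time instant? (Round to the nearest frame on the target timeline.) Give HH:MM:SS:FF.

00:58:10:31

Source frame index: (0×3600 + 58×60 + 10) × 50 + 26 = 174526.
Real time: 174526 / (50) = 87263/25 s.
Target frame: (87263/25) × (60) = 1047156/5 ≈ 209431.200 → 209431.
At 60 labels/s: frame 209431 → 00:58:10:31.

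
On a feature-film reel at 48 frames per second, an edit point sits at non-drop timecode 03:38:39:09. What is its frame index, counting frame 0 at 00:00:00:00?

frame 629721

Total seconds to the label: (3 × 3600 + 38 × 60 + 39) = 13119.
Frame index = 13119 × 48 + 9 = 629721.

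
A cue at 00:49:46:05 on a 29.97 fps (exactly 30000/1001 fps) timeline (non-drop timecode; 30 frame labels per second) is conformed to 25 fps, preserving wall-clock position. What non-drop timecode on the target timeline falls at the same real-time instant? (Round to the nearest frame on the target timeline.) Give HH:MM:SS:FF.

Source frame index: (0×3600 + 49×60 + 46) × 30 + 5 = 89585.
Real time: 89585 / (30000/1001) = 17934917/6000 s.
Target frame: (17934917/6000) × (25) = 17934917/240 ≈ 74728.821 → 74729.
At 25 labels/s: frame 74729 → 00:49:49:04.

00:49:49:04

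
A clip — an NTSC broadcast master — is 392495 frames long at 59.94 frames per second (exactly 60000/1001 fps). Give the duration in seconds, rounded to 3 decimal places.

Running time = 392495 × 1001/60000 = 78577499/12000 s ≈ 6548.125 s.

6548.125 seconds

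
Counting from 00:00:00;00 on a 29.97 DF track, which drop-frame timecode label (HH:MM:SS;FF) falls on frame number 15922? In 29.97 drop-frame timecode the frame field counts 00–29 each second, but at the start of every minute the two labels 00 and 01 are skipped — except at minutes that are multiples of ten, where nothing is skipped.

Each 10-minute DF block holds 10 × 60 × 30 − 9 × 2 = 17982 frames. 15922 ÷ 17982 → 0 full blocks, remainder 15922.
Within the partial block the first minute is 1800 frames and each further minute 1798, so 8 further minute boundaries passed. Total skipped labels = 18 × 0 + 2 × 8 = 16.
Non-drop label index = 15922 + 16 = 15938; at 30 labels/s that is 00:08:51:08, i.e. DF 00:08:51;08.

00:08:51;08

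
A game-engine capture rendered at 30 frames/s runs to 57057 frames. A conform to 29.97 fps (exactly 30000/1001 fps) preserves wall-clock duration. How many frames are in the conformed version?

Target frames = source frames × (target rate / source rate) = 57057 × (30000/1001)/(30) = 57057 × 1000/1001 = 57000.

57000 frames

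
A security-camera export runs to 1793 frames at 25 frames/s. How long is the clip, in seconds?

71.72 seconds

Running time = 1793 / (25) = 71.72 s.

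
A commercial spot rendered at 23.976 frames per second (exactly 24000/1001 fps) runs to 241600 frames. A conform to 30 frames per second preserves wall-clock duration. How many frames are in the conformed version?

302302 frames

Target frames = source frames × (target rate / source rate) = 241600 × (30)/(24000/1001) = 241600 × 1001/800 = 302302.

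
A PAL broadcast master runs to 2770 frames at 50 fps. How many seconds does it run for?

Running time = 2770 / (50) = 55.4 s.

55.4 seconds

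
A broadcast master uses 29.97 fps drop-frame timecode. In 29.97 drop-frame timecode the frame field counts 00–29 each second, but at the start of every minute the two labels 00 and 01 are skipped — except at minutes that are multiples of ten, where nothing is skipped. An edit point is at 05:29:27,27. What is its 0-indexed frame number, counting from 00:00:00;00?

592443

Complete 10-minute blocks: 32, each 17982 frames → 575424.
Remaining 9 whole minutes in the current block: 1800 + 8 × 1798 = 16184 frames.
Within the current minute: 27 × 30 + 27 − 2 = 835 (labels ;00/;01 skipped at this minute). Total = 575424 + 16184 + 835 = 592443.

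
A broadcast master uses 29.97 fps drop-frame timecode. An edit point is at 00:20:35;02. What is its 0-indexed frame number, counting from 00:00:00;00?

As if non-drop at 30 labels/s: (0 × 3600 + 20 × 60 + 35) × 30 + 2 = 37052.
Minute boundaries passed: 20; those not divisible by 10: 20 − 2 = 18; dropped labels = 2 × 18 = 36.
Actual frame index = 37052 − 36 = 37016.

37016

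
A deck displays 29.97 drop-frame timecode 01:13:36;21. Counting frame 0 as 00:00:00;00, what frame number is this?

Complete 10-minute blocks: 7, each 17982 frames → 125874.
Remaining 3 whole minutes in the current block: 1800 + 2 × 1798 = 5396 frames.
Within the current minute: 36 × 30 + 21 − 2 = 1099 (labels ;00/;01 skipped at this minute). Total = 125874 + 5396 + 1099 = 132369.

132369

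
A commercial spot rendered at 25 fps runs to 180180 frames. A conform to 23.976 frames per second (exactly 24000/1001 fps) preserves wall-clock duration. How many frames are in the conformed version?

Target frames = source frames × (target rate / source rate) = 180180 × (24000/1001)/(25) = 180180 × 960/1001 = 172800.

172800 frames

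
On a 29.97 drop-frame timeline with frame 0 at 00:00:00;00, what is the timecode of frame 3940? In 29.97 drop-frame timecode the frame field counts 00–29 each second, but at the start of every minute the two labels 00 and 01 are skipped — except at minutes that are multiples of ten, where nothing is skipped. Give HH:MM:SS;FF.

00:02:11;14

Ten DF minutes hold 17982 frames, so frame 3940 lies in block 0 (frames 0–17981) with 3940 frames into that block.
The block's first minute is 1800 frames and the rest 1798 each; 3940 frames reaches minute 2, so 0 × 18 + 2 × 2 = 4 labels have been skipped so far.
Adding those back, label number 3940 + 4 = 3944 at 30 labels/s is 131 s + 14 f = 0 h 2 min 11 s frame 14, i.e. 00:02:11;14.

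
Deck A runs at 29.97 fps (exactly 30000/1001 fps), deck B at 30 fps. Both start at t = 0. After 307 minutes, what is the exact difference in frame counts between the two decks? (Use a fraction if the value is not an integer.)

307 min = 18420 s.
A emits 30000/1001 × 18420 = 552600000/1001 frames; B emits 30 × 18420 = 552600.
Difference = 552600/1001 frames (≈ 552.0480); B is ahead of A.

552600/1001 frames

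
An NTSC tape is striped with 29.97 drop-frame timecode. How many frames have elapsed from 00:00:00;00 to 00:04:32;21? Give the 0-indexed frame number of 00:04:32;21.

8173

As if non-drop at 30 labels/s: (0 × 3600 + 4 × 60 + 32) × 30 + 21 = 8181.
Minute boundaries passed: 4; those not divisible by 10: 4 − 0 = 4; dropped labels = 2 × 4 = 8.
Actual frame index = 8181 − 8 = 8173.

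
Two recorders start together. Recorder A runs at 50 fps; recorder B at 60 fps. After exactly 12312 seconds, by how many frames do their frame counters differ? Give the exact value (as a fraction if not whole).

A emits 50 × 12312 = 615600 frames; B emits 60 × 12312 = 738720.
Difference = 123120 frames; B is ahead of A.

123120 frames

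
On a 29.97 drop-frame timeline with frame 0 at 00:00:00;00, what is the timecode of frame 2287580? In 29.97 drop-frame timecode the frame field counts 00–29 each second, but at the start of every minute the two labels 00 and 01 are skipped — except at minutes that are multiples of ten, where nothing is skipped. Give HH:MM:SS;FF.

21:12:09;00

Each 10-minute DF block holds 10 × 60 × 30 − 9 × 2 = 17982 frames. 2287580 ÷ 17982 → 127 full blocks, remainder 3866.
Within the partial block the first minute is 1800 frames and each further minute 1798, so 2 further minute boundaries passed. Total skipped labels = 18 × 127 + 2 × 2 = 2290.
Non-drop label index = 2287580 + 2290 = 2289870; at 30 labels/s that is 21:12:09:00, i.e. DF 21:12:09;00.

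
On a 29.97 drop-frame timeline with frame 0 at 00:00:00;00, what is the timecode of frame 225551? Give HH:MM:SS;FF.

02:05:25;27

Ten DF minutes hold 17982 frames, so frame 225551 lies in block 12 (frames 215784–233765) with 9767 frames into that block.
The block's first minute is 1800 frames and the rest 1798 each; 9767 frames reaches minute 5, so 12 × 18 + 5 × 2 = 226 labels have been skipped so far.
Adding those back, label number 225551 + 226 = 225777 at 30 labels/s is 7525 s + 27 f = 2 h 5 min 25 s frame 27, i.e. 02:05:25;27.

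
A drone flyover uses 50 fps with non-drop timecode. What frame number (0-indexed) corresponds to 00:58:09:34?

174484

Total seconds to the label: (0 × 3600 + 58 × 60 + 9) = 3489.
Frame index = 3489 × 50 + 34 = 174484.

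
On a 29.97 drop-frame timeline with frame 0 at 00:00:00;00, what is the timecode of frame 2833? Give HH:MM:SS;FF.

Ten DF minutes hold 17982 frames, so frame 2833 lies in block 0 (frames 0–17981) with 2833 frames into that block.
The block's first minute is 1800 frames and the rest 1798 each; 2833 frames reaches minute 1, so 0 × 18 + 1 × 2 = 2 labels have been skipped so far.
Adding those back, label number 2833 + 2 = 2835 at 30 labels/s is 94 s + 15 f = 0 h 1 min 34 s frame 15, i.e. 00:01:34;15.

00:01:34;15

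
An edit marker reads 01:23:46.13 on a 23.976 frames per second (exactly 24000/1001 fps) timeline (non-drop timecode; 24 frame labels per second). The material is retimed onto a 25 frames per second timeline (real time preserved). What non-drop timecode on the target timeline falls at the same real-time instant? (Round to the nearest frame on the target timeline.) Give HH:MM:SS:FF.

Source frame index: (1×3600 + 23×60 + 46) × 24 + 13 = 120637.
Real time: 120637 / (24000/1001) = 120757637/24000 s.
Target frame: (120757637/24000) × (25) = 120757637/960 ≈ 125789.205 → 125789.
At 25 labels/s: frame 125789 → 01:23:51:14.

01:23:51:14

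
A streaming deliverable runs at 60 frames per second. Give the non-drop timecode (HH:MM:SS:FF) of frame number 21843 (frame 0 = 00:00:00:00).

21843 ÷ 60 = 364 full seconds, remainder 3 frames.
364 s = 0 h 6 min 4 s.
Timecode: 00:06:04:03.

00:06:04:03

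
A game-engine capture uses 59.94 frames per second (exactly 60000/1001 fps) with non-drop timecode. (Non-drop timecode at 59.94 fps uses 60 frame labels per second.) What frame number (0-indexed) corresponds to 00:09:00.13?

Total seconds to the label: (0 × 3600 + 9 × 60 + 0) = 540.
Frame index = 540 × 60 + 13 = 32413.

32413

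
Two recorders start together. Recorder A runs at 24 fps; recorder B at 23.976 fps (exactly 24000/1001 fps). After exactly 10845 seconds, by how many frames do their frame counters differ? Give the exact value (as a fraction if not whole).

A emits 24 × 10845 = 260280 frames; B emits 24000/1001 × 10845 = 260280000/1001.
Difference = 260280/1001 frames (≈ 260.0200); B is behind A.

260280/1001 frames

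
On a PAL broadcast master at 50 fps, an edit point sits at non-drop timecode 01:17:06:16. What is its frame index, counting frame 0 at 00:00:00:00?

Total seconds to the label: (1 × 3600 + 17 × 60 + 6) = 4626.
Frame index = 4626 × 50 + 16 = 231316.

231316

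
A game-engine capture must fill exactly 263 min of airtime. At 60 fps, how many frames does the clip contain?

946800 frames

263 min = 15780 s.
Frames = 15780 × 60 = 946800.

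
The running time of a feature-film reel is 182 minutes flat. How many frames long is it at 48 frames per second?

182 min = 10920 s.
Frames = 10920 × 48 = 524160.

524160 frames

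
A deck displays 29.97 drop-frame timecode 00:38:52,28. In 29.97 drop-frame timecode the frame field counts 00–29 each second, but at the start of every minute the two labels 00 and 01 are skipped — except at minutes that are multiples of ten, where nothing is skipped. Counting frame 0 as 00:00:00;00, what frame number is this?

As if non-drop at 30 labels/s: (0 × 3600 + 38 × 60 + 52) × 30 + 28 = 69988.
Minute boundaries passed: 38; those not divisible by 10: 38 − 3 = 35; dropped labels = 2 × 35 = 70.
Actual frame index = 69988 − 70 = 69918.

69918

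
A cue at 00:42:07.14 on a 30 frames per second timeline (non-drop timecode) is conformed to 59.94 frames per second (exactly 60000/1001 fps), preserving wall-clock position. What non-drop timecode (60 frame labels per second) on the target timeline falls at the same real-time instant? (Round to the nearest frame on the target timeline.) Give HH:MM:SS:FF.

Source frame index: (0×3600 + 42×60 + 7) × 30 + 14 = 75824.
Real time: 75824 / (30) = 37912/15 s.
Target frame: (37912/15) × (60000/1001) = 21664000/143 ≈ 151496.503 → 151497.
At 60 labels/s: frame 151497 → 00:42:04:57.

00:42:04:57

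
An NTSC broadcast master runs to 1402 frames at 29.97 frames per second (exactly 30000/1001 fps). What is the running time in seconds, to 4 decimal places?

46.7801 seconds

Running time = 1402 × 1001/30000 = 701701/15000 s ≈ 46.7801 s.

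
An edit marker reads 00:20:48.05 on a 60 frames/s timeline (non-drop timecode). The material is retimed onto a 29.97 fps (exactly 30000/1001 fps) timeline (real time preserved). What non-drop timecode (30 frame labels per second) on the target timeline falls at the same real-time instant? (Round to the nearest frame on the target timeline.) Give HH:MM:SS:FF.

00:20:46:25

Source frame index: (0×3600 + 20×60 + 48) × 60 + 5 = 74885.
Real time: 74885 / (60) = 14977/12 s.
Target frame: (14977/12) × (30000/1001) = 37442500/1001 ≈ 37405.095 → 37405.
At 30 labels/s: frame 37405 → 00:20:46:25.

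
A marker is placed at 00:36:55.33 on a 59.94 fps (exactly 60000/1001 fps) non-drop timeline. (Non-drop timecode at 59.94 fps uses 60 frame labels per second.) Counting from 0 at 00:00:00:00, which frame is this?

Total seconds to the label: (0 × 3600 + 36 × 60 + 55) = 2215.
Frame index = 2215 × 60 + 33 = 132933.

frame 132933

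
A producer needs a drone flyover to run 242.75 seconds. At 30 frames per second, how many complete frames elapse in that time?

7282 frames

Frames = 242.75 × 30 = 14565/2 ≈ 7282.5000.
Complete frames: 7282.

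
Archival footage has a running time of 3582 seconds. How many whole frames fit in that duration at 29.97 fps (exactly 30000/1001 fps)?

107352 frames

Frames = 3582 × 30000/1001 = 107460000/1001 ≈ 107352.6474.
Complete frames: 107352.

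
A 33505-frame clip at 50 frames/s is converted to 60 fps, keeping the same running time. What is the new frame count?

Target frames = source frames × (target rate / source rate) = 33505 × (60)/(50) = 33505 × 6/5 = 40206.

40206 frames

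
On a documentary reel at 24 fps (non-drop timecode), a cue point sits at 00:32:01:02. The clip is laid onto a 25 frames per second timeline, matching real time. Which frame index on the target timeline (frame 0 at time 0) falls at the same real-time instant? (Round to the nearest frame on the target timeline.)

Source frame index: (0×3600 + 32×60 + 1) × 24 + 2 = 46106.
Real time: 46106 / (24) = 23053/12 s.
Target frame: (23053/12) × (25) = 576325/12 ≈ 48027.083 → 48027.

frame 48027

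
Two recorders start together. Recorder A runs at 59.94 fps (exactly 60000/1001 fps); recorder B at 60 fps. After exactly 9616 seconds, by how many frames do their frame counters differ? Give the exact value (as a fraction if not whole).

A emits 60000/1001 × 9616 = 576960000/1001 frames; B emits 60 × 9616 = 576960.
Difference = 576960/1001 frames (≈ 576.3836); B is ahead of A.

576960/1001 frames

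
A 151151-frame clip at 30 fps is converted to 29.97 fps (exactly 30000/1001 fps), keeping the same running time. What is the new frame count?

151000 frames

Target frames = source frames × (target rate / source rate) = 151151 × (30000/1001)/(30) = 151151 × 1000/1001 = 151000.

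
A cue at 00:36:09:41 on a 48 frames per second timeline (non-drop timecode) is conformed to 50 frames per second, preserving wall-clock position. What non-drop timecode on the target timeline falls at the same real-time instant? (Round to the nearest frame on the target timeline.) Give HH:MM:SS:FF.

00:36:09:43

Source frame index: (0×3600 + 36×60 + 9) × 48 + 41 = 104153.
Real time: 104153 / (48) = 104153/48 s.
Target frame: (104153/48) × (50) = 2603825/24 ≈ 108492.708 → 108493.
At 50 labels/s: frame 108493 → 00:36:09:43.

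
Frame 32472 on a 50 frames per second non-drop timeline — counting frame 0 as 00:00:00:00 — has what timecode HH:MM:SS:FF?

32472 ÷ 50 = 649 full seconds, remainder 22 frames.
649 s = 0 h 10 min 49 s.
Timecode: 00:10:49:22.

00:10:49:22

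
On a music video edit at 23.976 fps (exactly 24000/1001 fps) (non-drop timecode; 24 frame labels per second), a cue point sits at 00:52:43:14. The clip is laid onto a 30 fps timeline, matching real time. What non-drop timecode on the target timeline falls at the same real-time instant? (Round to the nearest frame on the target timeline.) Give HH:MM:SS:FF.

Source frame index: (0×3600 + 52×60 + 43) × 24 + 14 = 75926.
Real time: 75926 / (24000/1001) = 38000963/12000 s.
Target frame: (38000963/12000) × (30) = 38000963/400 ≈ 95002.408 → 95002.
At 30 labels/s: frame 95002 → 00:52:46:22.

00:52:46:22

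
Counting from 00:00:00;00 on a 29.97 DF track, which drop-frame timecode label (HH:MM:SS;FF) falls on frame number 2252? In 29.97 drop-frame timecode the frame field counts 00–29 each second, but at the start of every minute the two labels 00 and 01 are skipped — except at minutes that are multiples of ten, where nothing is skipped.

Each 10-minute DF block holds 10 × 60 × 30 − 9 × 2 = 17982 frames. 2252 ÷ 17982 → 0 full blocks, remainder 2252.
Within the partial block the first minute is 1800 frames and each further minute 1798, so 1 further minute boundary passed. Total skipped labels = 18 × 0 + 2 × 1 = 2.
Non-drop label index = 2252 + 2 = 2254; at 30 labels/s that is 00:01:15:04, i.e. DF 00:01:15;04.

00:01:15;04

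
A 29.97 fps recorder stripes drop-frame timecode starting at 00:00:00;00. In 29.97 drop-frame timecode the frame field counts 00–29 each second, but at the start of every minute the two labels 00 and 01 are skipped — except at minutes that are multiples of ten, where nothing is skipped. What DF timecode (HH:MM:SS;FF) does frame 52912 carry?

00:29:25;16

Ten DF minutes hold 17982 frames, so frame 52912 lies in block 2 (frames 35964–53945) with 16948 frames into that block.
The block's first minute is 1800 frames and the rest 1798 each; 16948 frames reaches minute 9, so 2 × 18 + 9 × 2 = 54 labels have been skipped so far.
Adding those back, label number 52912 + 54 = 52966 at 30 labels/s is 1765 s + 16 f = 0 h 29 min 25 s frame 16, i.e. 00:29:25;16.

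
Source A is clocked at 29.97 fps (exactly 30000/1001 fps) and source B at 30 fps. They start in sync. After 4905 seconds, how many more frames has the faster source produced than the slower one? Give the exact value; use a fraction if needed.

147150/1001 frames

A emits 30000/1001 × 4905 = 147150000/1001 frames; B emits 30 × 4905 = 147150.
Difference = 147150/1001 frames (≈ 147.0030); B is ahead of A.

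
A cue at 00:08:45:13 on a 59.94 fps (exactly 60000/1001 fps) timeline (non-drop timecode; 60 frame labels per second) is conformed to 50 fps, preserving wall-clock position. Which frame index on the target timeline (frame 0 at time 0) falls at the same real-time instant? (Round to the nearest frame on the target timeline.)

frame 26287

Source frame index: (0×3600 + 8×60 + 45) × 60 + 13 = 31513.
Real time: 31513 / (60000/1001) = 31544513/60000 s.
Target frame: (31544513/60000) × (50) = 31544513/1200 ≈ 26287.094 → 26287.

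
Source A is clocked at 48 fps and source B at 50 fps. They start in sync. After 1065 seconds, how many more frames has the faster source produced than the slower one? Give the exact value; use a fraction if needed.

A emits 48 × 1065 = 51120 frames; B emits 50 × 1065 = 53250.
Difference = 2130 frames; B is ahead of A.

2130 frames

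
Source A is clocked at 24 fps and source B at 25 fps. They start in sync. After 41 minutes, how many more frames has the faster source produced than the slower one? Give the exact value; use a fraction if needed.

41 min = 2460 s.
A emits 24 × 2460 = 59040 frames; B emits 25 × 2460 = 61500.
Difference = 2460 frames; B is ahead of A.

2460 frames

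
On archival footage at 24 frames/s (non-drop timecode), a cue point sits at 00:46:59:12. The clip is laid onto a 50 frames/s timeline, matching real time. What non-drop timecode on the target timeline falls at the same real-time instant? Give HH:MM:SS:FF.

Source frame index: (0×3600 + 46×60 + 59) × 24 + 12 = 67668.
Real time: 67668 / (24) = 5639/2 s.
Target frame: (5639/2) × (50) = 140975.
At 50 labels/s: frame 140975 → 00:46:59:25.

00:46:59:25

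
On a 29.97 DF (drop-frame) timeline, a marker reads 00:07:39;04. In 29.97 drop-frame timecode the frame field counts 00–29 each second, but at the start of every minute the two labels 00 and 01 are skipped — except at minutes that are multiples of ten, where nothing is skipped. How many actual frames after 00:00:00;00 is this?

13760

As if non-drop at 30 labels/s: (0 × 3600 + 7 × 60 + 39) × 30 + 4 = 13774.
Minute boundaries passed: 7; those not divisible by 10: 7 − 0 = 7; dropped labels = 2 × 7 = 14.
Actual frame index = 13774 − 14 = 13760.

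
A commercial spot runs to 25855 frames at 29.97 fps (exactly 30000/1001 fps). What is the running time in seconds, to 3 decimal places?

Running time = 25855 × 1001/30000 = 5176171/6000 s ≈ 862.695 s.

862.695 seconds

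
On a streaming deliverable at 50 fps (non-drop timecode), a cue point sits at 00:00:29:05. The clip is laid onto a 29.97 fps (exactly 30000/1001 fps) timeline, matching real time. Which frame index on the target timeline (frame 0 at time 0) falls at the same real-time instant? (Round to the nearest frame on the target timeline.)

frame 872

Source frame index: (0×3600 + 0×60 + 29) × 50 + 5 = 1455.
Real time: 1455 / (50) = 291/10 s.
Target frame: (291/10) × (30000/1001) = 873000/1001 ≈ 872.128 → 872.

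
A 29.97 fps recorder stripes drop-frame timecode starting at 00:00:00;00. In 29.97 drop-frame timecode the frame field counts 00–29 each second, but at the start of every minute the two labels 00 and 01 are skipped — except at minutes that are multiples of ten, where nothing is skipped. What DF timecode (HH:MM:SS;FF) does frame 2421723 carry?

Ten DF minutes hold 17982 frames, so frame 2421723 lies in block 134 (frames 2409588–2427569) with 12135 frames into that block.
The block's first minute is 1800 frames and the rest 1798 each; 12135 frames reaches minute 6, so 134 × 18 + 6 × 2 = 2424 labels have been skipped so far.
Adding those back, label number 2421723 + 2424 = 2424147 at 30 labels/s is 80804 s + 27 f = 22 h 26 min 44 s frame 27, i.e. 22:26:44;27.

22:26:44;27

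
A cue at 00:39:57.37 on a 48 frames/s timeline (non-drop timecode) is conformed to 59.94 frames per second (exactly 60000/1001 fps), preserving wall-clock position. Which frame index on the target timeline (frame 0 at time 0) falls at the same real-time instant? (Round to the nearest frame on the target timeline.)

Source frame index: (0×3600 + 39×60 + 57) × 48 + 37 = 115093.
Real time: 115093 / (48) = 115093/48 s.
Target frame: (115093/48) × (60000/1001) = 13078750/91 ≈ 143722.527 → 143723.

frame 143723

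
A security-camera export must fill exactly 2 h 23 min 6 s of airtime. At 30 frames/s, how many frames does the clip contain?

2 h 23 min 6 s = 8586 s.
Frames = 8586 × 30 = 257580.

257580 frames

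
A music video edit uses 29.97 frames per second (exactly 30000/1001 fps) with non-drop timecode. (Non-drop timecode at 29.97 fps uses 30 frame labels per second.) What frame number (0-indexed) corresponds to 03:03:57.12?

Total seconds to the label: (3 × 3600 + 3 × 60 + 57) = 11037.
Frame index = 11037 × 30 + 12 = 331122.

frame 331122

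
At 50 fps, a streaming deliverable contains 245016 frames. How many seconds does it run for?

4900.32 seconds

Running time = 245016 / (50) = 4900.32 s.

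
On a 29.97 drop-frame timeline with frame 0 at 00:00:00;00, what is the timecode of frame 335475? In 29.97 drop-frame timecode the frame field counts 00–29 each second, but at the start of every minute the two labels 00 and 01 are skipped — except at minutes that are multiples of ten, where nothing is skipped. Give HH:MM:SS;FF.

03:06:33;21

Ten DF minutes hold 17982 frames, so frame 335475 lies in block 18 (frames 323676–341657) with 11799 frames into that block.
The block's first minute is 1800 frames and the rest 1798 each; 11799 frames reaches minute 6, so 18 × 18 + 6 × 2 = 336 labels have been skipped so far.
Adding those back, label number 335475 + 336 = 335811 at 30 labels/s is 11193 s + 21 f = 3 h 6 min 33 s frame 21, i.e. 03:06:33;21.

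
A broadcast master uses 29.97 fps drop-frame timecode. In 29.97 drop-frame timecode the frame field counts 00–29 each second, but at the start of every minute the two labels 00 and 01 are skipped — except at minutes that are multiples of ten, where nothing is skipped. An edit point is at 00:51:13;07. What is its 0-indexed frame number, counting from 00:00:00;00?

Complete 10-minute blocks: 5, each 17982 frames → 89910.
Remaining 1 whole minute in the current block: 1800 + 0 × 1798 = 1800 frames.
Within the current minute: 13 × 30 + 7 − 2 = 395 (labels ;00/;01 skipped at this minute). Total = 89910 + 1800 + 395 = 92105.

92105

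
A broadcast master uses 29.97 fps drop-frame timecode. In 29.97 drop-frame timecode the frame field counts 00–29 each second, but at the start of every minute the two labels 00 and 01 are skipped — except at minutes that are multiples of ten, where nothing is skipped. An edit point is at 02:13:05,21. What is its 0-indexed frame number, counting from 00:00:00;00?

As if non-drop at 30 labels/s: (2 × 3600 + 13 × 60 + 5) × 30 + 21 = 239571.
Minute boundaries passed: 133; those not divisible by 10: 133 − 13 = 120; dropped labels = 2 × 120 = 240.
Actual frame index = 239571 − 240 = 239331.

239331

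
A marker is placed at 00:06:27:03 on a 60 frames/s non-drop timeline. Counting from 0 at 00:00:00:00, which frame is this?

23223

Total seconds to the label: (0 × 3600 + 6 × 60 + 27) = 387.
Frame index = 387 × 60 + 3 = 23223.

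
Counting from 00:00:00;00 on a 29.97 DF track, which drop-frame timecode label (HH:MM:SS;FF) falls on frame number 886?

Each 10-minute DF block holds 10 × 60 × 30 − 9 × 2 = 17982 frames. 886 ÷ 17982 → 0 full blocks, remainder 886.
Within the partial block the first minute is 1800 frames and each further minute 1798, so 0 further minute boundaries passed. Total skipped labels = 18 × 0 + 2 × 0 = 0.
Non-drop label index = 886 + 0 = 886; at 30 labels/s that is 00:00:29:16, i.e. DF 00:00:29;16.

00:00:29;16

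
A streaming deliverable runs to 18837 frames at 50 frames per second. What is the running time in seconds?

376.74 seconds

Running time = 18837 / (50) = 376.74 s.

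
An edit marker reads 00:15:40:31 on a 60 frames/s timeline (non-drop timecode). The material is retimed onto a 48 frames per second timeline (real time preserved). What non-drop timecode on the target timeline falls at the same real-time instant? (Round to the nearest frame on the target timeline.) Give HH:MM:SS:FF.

00:15:40:25

Source frame index: (0×3600 + 15×60 + 40) × 60 + 31 = 56431.
Real time: 56431 / (60) = 56431/60 s.
Target frame: (56431/60) × (48) = 225724/5 ≈ 45144.800 → 45145.
At 48 labels/s: frame 45145 → 00:15:40:25.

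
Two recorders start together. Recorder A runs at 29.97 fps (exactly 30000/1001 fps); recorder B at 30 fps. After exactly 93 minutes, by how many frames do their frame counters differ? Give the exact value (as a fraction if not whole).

93 min = 5580 s.
A emits 30000/1001 × 5580 = 167400000/1001 frames; B emits 30 × 5580 = 167400.
Difference = 167400/1001 frames (≈ 167.2328); B is ahead of A.

167400/1001 frames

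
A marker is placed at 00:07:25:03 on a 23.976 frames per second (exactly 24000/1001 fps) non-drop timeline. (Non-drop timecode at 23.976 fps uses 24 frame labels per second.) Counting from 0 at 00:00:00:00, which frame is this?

Total seconds to the label: (0 × 3600 + 7 × 60 + 25) = 445.
Frame index = 445 × 24 + 3 = 10683.

frame 10683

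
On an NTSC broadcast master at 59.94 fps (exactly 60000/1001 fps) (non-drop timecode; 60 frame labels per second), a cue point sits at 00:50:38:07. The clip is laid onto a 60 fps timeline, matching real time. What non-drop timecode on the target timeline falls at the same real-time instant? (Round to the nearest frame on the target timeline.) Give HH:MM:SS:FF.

00:50:41:09

Source frame index: (0×3600 + 50×60 + 38) × 60 + 7 = 182287.
Real time: 182287 / (60000/1001) = 182469287/60000 s.
Target frame: (182469287/60000) × (60) = 182469287/1000 ≈ 182469.287 → 182469.
At 60 labels/s: frame 182469 → 00:50:41:09.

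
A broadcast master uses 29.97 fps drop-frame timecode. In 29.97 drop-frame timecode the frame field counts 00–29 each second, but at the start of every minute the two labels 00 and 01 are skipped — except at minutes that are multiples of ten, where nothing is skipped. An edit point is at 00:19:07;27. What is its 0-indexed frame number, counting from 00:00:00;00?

Complete 10-minute blocks: 1, each 17982 frames → 17982.
Remaining 9 whole minutes in the current block: 1800 + 8 × 1798 = 16184 frames.
Within the current minute: 7 × 30 + 27 − 2 = 235 (labels ;00/;01 skipped at this minute). Total = 17982 + 16184 + 235 = 34401.

34401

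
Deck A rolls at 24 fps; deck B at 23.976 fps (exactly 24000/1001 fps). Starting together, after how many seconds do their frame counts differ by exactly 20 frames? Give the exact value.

5005/6 seconds

The gap grows by |24000/1001 − 24| = 24/1001 frames per second.
Time for a 20-frame gap: 20 ÷ (24/1001) = 5005/6 s.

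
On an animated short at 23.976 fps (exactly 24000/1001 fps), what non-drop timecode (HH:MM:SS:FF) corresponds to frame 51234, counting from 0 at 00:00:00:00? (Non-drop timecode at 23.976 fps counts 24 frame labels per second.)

00:35:34:18

51234 ÷ 24 = 2134 full seconds, remainder 18 frames.
2134 s = 0 h 35 min 34 s.
Timecode: 00:35:34:18.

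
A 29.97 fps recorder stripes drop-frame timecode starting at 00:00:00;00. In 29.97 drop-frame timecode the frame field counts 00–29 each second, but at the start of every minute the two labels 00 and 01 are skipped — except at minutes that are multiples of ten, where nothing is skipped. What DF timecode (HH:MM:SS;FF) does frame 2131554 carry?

19:45:22;28

Ten DF minutes hold 17982 frames, so frame 2131554 lies in block 118 (frames 2121876–2139857) with 9678 frames into that block.
The block's first minute is 1800 frames and the rest 1798 each; 9678 frames reaches minute 5, so 118 × 18 + 5 × 2 = 2134 labels have been skipped so far.
Adding those back, label number 2131554 + 2134 = 2133688 at 30 labels/s is 71122 s + 28 f = 19 h 45 min 22 s frame 28, i.e. 19:45:22;28.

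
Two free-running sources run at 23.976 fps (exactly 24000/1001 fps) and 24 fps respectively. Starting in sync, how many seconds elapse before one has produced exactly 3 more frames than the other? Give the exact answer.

125.125 seconds

The gap grows by |24 − 24000/1001| = 24/1001 frames per second.
Time for a 3-frame gap: 3 ÷ (24/1001) = 125.125 s.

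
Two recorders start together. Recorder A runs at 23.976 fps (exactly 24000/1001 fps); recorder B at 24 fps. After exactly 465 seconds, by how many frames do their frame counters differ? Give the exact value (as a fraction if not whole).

A emits 24000/1001 × 465 = 11160000/1001 frames; B emits 24 × 465 = 11160.
Difference = 11160/1001 frames (≈ 11.1489); B is ahead of A.

11160/1001 frames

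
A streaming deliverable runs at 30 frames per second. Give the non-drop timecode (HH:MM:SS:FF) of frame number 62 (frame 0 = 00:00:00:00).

00:00:02:02

62 ÷ 30 = 2 full seconds, remainder 2 frames.
2 s = 0 h 0 min 2 s.
Timecode: 00:00:02:02.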